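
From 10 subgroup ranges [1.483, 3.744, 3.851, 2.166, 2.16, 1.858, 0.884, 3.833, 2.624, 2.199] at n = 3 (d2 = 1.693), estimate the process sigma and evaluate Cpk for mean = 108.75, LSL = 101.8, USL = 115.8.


R_bar = (1.483 + 3.744 + 3.851 + 2.166 + 2.16 + 1.858 + 0.884 + 3.833 + 2.624 + 2.199) / 10 = 2.4802
sigma = R_bar / d2 = 2.4802 / 1.693 = 1.4649734
Cp = (USL - LSL)/(6*sigma) = (115.8 - 101.8)/(6*1.4649734) = 1.5927
Cpu = (115.8 - 108.75)/(3*1.4649734) = 1.6041
Cpl = (108.75 - 101.8)/(3*1.4649734) = 1.5814
Cpk = min(Cpu, Cpl) = 1.5814

1.5814


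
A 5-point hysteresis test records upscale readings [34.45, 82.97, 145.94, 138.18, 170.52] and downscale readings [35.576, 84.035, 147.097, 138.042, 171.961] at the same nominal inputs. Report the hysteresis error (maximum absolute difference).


|34.45 - 35.576| = 1.1260
|82.97 - 84.035| = 1.0650
|145.94 - 147.097| = 1.1570
|138.18 - 138.042| = 0.1380
|170.52 - 171.961| = 1.4410
hysteresis = max(diffs) = 1.4410

1.4410


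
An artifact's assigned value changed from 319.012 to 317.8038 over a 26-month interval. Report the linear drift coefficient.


rate = (v2 - v1) / months
= (317.8038 - 319.012) / 26
= -1.2082 / 26
= -0.0465

-0.0465


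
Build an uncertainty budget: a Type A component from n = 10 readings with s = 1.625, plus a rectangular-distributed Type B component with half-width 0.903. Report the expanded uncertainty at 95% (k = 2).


u_A = s / sqrt(n) = 1.625 / sqrt(10) = 0.51387012
u_B = half_width / sqrt(3) = 0.903 / sqrt(3) = 0.52134729
uc = sqrt(u_A^2 + u_B^2) = sqrt(0.51387012^2 + 0.52134729^2) = 0.73202834
U = k * uc = 2 * 0.73202834
U = 1.4641

1.4641


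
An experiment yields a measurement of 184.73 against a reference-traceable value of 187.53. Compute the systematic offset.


Systematic error = measured - true
= 184.73 - 187.53
= -2.8000

-2.8000


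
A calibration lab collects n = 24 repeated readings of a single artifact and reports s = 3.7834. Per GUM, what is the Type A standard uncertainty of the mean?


u_A = s / sqrt(n)
u_A = 3.7834 / sqrt(24)
u_A = 3.7834 / 4.8989795
u_A = 0.7723

0.7723


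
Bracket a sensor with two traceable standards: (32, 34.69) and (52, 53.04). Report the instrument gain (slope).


slope = (y2 - y1) / (x2 - x1)
= (53.04 - 34.69) / (52 - 32)
= 18.3500 / 20
= 0.9175

0.9175


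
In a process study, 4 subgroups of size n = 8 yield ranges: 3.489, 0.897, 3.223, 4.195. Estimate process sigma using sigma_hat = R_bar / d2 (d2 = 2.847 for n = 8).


R_bar = (3.489 + 0.897 + 3.223 + 4.195) / 4
R_bar = 11.804 / 4 = 2.951
sigma_hat = R_bar / d2 = 2.951 / 2.847 = 1.0365

1.0365


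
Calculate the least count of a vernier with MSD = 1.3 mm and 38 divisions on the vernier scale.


LC = MSD / n_div
= 1.3 / 38
= 0.0342

0.0342


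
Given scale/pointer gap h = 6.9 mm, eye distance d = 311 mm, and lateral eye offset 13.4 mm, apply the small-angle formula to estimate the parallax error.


error = h * offset / d
= 6.9 * 13.4 / 311
= 0.2973

0.2973


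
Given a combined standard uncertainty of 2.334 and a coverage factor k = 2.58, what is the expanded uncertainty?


U = k * uc
U = 2.58 * 2.334
U = 6.0217

6.0217


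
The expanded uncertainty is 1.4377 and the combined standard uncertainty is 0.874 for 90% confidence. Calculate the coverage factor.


k = U / uc
k = 1.4377 / 0.874
k = 1.645

1.645


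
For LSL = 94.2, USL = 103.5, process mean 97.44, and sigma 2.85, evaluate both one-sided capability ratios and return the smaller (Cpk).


Cpu = (USL - mean) / (3*sigma) = (103.5 - 97.44) / (3*2.85) = 0.7088
Cpl = (mean - LSL) / (3*sigma) = (97.44 - 94.2) / (3*2.85) = 0.3789
Cpk = min(Cpu, Cpl) = 0.3789

0.3789


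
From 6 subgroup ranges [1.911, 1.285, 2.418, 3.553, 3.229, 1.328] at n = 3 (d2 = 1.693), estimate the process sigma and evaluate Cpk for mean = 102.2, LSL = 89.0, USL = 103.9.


R_bar = (1.911 + 1.285 + 2.418 + 3.553 + 3.229 + 1.328) / 6 = 2.2873333
sigma = R_bar / d2 = 2.2873333 / 1.693 = 1.3510533
Cp = (USL - LSL)/(6*sigma) = (103.9 - 89.0)/(6*1.3510533) = 1.8381
Cpu = (103.9 - 102.2)/(3*1.3510533) = 0.4194
Cpl = (102.2 - 89.0)/(3*1.3510533) = 3.2567
Cpk = min(Cpu, Cpl) = 0.4194

0.4194


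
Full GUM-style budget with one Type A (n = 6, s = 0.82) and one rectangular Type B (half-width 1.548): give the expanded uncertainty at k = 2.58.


u_A = s / sqrt(n) = 0.82 / sqrt(6) = 0.3347636
u_B = half_width / sqrt(3) = 1.548 / sqrt(3) = 0.89373822
uc = sqrt(u_A^2 + u_B^2) = sqrt(0.3347636^2 + 0.89373822^2) = 0.95437659
U = k * uc = 2.58 * 0.95437659
U = 2.4623

2.4623


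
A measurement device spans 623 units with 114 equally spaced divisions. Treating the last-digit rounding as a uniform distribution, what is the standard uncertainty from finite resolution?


resolution = range / divisions
resolution = 623 / 114 = 5.4649123
u_res = resolution / (2*sqrt(3))
u_res = 5.4649123 / 3.4641016
u_res = 1.5776

1.5776


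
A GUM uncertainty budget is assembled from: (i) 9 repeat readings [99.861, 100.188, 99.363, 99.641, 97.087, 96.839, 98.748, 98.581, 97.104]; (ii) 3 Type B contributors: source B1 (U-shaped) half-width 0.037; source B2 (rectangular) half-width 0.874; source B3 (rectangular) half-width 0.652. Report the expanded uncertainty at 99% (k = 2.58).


mean = (99.861 + 100.188 + 99.363 + 99.641 + 97.087 + 96.839 + 98.748 + 98.581 + 97.104) / 9 = 98.60133333
s = sqrt(sum((x - mean)^2)/(n-1)) = 1.2955824
u_A = s / sqrt(n) = 1.2955824 / sqrt(9) = 0.4318608
u_B1 = 0.037 / sqrt(2) = 0.026162951
u_B2 = 0.874 / sqrt(3) = 0.50460414
u_B3 = 0.652 / sqrt(3) = 0.37643238
uc = sqrt(0.4318608^2 + 0.026162951^2 + 0.50460414^2 + 0.37643238^2) = 0.76388149
U = k * uc = 2.58 * 0.76388149
U = 1.9708

1.9708


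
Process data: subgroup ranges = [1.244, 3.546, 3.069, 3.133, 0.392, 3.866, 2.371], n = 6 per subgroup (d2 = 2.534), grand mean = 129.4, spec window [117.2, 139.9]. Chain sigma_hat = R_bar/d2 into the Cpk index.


R_bar = (1.244 + 3.546 + 3.069 + 3.133 + 0.392 + 3.866 + 2.371) / 7 = 2.5172857
sigma = R_bar / d2 = 2.5172857 / 2.534 = 0.99340399
Cp = (USL - LSL)/(6*sigma) = (139.9 - 117.2)/(6*0.99340399) = 3.8085
Cpu = (139.9 - 129.4)/(3*0.99340399) = 3.5232
Cpl = (129.4 - 117.2)/(3*0.99340399) = 4.0937
Cpk = min(Cpu, Cpl) = 3.5232

3.5232


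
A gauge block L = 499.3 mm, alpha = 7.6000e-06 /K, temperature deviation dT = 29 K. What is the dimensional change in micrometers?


dL = L * alpha * dT
= 499.3 * 7.6000e-06 * 29
= 0.1100457 mm
dL_um = 0.1100457 * 1000 = 110.0457 um

110.0457


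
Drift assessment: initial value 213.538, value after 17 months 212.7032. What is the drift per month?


rate = (v2 - v1) / months
= (212.7032 - 213.538) / 17
= -0.8348 / 17
= -0.0491

-0.0491


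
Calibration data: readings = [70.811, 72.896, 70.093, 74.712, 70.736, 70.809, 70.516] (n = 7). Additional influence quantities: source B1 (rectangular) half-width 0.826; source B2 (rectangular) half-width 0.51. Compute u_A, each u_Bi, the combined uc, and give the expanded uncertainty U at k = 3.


mean = (70.811 + 72.896 + 70.093 + 74.712 + 70.736 + 70.809 + 70.516) / 7 = 71.51042857
s = sqrt(sum((x - mean)^2)/(n-1)) = 1.6707684
u_A = s / sqrt(n) = 1.6707684 / sqrt(7) = 0.6314911
u_B1 = 0.826 / sqrt(3) = 0.47689132
u_B2 = 0.51 / sqrt(3) = 0.29444864
uc = sqrt(0.6314911^2 + 0.47689132^2 + 0.29444864^2) = 0.84433781
U = k * uc = 3 * 0.84433781
U = 2.5330

2.5330


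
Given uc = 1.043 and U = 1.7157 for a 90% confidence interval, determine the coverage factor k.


k = U / uc
k = 1.7157 / 1.043
k = 1.645

1.645


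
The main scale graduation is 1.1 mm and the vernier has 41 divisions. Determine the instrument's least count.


LC = MSD / n_div
= 1.1 / 41
= 0.0268

0.0268


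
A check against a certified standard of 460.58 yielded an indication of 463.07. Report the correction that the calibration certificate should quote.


Correction = standard - reading
= 460.58 - 463.07
= -2.4900

-2.4900


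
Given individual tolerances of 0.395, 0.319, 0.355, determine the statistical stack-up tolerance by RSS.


RSS = sqrt(0.395^2 + 0.319^2 + 0.355^2)
= sqrt(0.383811)
= 0.6195

0.6195


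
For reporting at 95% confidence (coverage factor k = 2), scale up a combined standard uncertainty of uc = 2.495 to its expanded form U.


U = k * uc
U = 2 * 2.495
U = 4.9900

4.9900


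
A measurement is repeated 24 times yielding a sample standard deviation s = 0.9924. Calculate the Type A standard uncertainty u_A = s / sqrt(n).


u_A = s / sqrt(n)
u_A = 0.9924 / sqrt(24)
u_A = 0.9924 / 4.8989795
u_A = 0.2026

0.2026


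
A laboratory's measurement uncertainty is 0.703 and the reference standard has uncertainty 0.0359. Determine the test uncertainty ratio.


TUR = u_lab / u_ref
= 0.703 / 0.0359
= 19.5822

19.5822


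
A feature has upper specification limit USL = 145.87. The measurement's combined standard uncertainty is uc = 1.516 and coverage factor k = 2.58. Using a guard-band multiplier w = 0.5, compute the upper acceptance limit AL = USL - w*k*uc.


U = k * uc = 2.58 * 1.516 = 3.91128
guard band g = w * U = 0.5 * 3.91128 = 1.95564
AL = USL - g = 145.87 - 1.95564
AL = 143.9144

143.9144


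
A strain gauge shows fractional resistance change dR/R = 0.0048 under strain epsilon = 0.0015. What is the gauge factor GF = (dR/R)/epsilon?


GF = (dR/R) / epsilon
= 0.0048 / 0.0015
= 3.2000

3.2000


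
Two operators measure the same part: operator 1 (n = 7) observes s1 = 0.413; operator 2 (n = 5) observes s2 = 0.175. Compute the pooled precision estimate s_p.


s_p = sqrt(((n1-1)*s1^2 + (n2-1)*s2^2) / (n1+n2-2))
numerator = (7-1)*0.413^2 + (5-1)*0.175^2 = 1.023414 + 0.1225 = 1.145914
denominator = 7 + 5 - 2 = 10
s_p^2 = 1.145914 / 10 = 0.1145914
s_p = sqrt(0.1145914) = 0.3385

0.3385


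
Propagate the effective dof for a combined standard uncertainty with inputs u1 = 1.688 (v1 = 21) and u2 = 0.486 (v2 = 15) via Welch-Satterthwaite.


uc = sqrt(u1^2 + u2^2) = sqrt(1.688^2 + 0.486^2) = 1.7565705
v_eff = uc^4 / (u1^4/v1 + u2^4/v2)
= 1.7565705^4 / (1.688^4/21 + 0.486^4/15)
= 9.5205566 / 0.39032691
v_eff = 24.3912

24.3912


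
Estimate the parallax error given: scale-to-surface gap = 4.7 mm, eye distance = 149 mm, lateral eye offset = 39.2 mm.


error = h * offset / d
= 4.7 * 39.2 / 149
= 1.2365

1.2365


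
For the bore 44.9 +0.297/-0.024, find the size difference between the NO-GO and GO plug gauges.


GO = nominal - lower_tol (smallest hole = maximum material condition)
GO = 44.9 - 0.024 = 44.876
NO-GO = nominal + upper_tol (largest hole = least material condition)
NO-GO = 44.9 + 0.297 = 45.197
spread = NO-GO - GO = 45.197 - 44.876 = 0.3210

0.3210


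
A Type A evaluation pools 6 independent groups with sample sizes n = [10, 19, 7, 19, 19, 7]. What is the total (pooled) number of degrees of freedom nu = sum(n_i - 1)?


nu = sum_i (n_i - 1)
nu = ((10 - 1) + (19 - 1) + (7 - 1) + (19 - 1) + (19 - 1) + (7 - 1))
nu = 9 + 18 + 6 + 18 + 18 + 6
nu = 75

75


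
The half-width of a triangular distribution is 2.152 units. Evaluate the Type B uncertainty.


u_B = half_width / sqrt(6)
u_B = 2.152 / 2.4494897
u_B = 0.8786

0.8786


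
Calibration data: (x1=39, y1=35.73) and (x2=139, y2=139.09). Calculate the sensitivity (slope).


slope = (y2 - y1) / (x2 - x1)
= (139.09 - 35.73) / (139 - 39)
= 103.3600 / 100
= 1.0336

1.0336


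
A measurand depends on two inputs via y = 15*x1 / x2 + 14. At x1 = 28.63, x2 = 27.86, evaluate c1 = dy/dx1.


y = 15*x1 / x2 + 14
dy/dx1 = 15/x2
Evaluate at x2 = 27.86: c1 = 15 / 27.86
c1 = 0.5384

0.5384


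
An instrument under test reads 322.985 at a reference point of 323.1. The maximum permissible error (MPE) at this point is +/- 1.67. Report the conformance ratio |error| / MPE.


e = indication - reference = 322.985 - 323.1 = -0.1150
|e| = 0.1150
ratio = |e| / MPE = 0.1150 / 1.67
ratio = 0.0689

0.0689


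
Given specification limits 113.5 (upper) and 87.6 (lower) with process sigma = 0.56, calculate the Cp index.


Cp = (USL - LSL) / (6 * sigma)
= (113.5 - 87.6) / (6 * 0.56)
= 25.9000 / 3.3600
= 7.7083

7.7083


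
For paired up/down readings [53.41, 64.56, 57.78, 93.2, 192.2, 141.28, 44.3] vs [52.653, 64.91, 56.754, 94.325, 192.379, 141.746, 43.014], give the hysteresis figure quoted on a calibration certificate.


|53.41 - 52.653| = 0.7570
|64.56 - 64.91| = 0.3500
|57.78 - 56.754| = 1.0260
|93.2 - 94.325| = 1.1250
|192.2 - 192.379| = 0.1790
|141.28 - 141.746| = 0.4660
|44.3 - 43.014| = 1.2860
hysteresis = max(diffs) = 1.2860

1.2860


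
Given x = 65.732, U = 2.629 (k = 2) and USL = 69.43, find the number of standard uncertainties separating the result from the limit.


u = U / k = 2.629 / 2 = 1.3145
margin = |USL - x| = |69.43 - 65.732| = 3.698
z = margin / u = 3.698 / 1.3145
z = 2.8132

2.8132


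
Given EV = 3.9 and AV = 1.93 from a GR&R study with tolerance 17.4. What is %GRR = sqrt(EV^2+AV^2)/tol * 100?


GRR = sqrt(EV^2 + AV^2) = sqrt(3.9^2 + 1.93^2) = 4.3514251
%GRR = GRR / tol * 100 = 4.3514251 / 17.4 * 100
%GRR = 25.0082

25.0082


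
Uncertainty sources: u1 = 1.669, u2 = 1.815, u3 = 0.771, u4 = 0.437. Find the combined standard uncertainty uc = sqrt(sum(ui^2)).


uc = sqrt(1.669^2 + 1.815^2 + 0.771^2 + 0.437^2)
uc = sqrt(6.865196)
uc = 2.6202

2.6202


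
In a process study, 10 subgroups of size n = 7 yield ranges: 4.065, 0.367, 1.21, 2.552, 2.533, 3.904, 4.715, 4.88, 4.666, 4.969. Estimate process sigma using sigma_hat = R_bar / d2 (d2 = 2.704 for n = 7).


R_bar = (4.065 + 0.367 + 1.21 + 2.552 + 2.533 + 3.904 + 4.715 + 4.88 + 4.666 + 4.969) / 10
R_bar = 33.861 / 10 = 3.3861
sigma_hat = R_bar / d2 = 3.3861 / 2.704 = 1.2523

1.2523


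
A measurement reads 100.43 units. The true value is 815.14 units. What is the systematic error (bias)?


Systematic error = measured - true
= 100.43 - 815.14
= -714.7100

-714.7100


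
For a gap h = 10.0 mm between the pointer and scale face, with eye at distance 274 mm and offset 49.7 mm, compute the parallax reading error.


error = h * offset / d
= 10.0 * 49.7 / 274
= 1.8139

1.8139


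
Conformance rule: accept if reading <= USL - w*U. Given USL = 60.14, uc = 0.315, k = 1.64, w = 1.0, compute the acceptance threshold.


U = k * uc = 1.64 * 0.315 = 0.5166
guard band g = w * U = 1.0 * 0.5166 = 0.5166
AL = USL - g = 60.14 - 0.5166
AL = 59.6234

59.6234


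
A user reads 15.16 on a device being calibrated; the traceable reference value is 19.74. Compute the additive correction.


Correction = standard - reading
= 19.74 - 15.16
= 4.5800

4.5800


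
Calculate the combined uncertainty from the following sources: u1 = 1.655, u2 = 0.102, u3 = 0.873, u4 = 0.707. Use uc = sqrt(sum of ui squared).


uc = sqrt(1.655^2 + 0.102^2 + 0.873^2 + 0.707^2)
uc = sqrt(4.011407)
uc = 2.0028

2.0028


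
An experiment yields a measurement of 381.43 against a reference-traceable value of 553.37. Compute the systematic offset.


Systematic error = measured - true
= 381.43 - 553.37
= -171.9400

-171.9400


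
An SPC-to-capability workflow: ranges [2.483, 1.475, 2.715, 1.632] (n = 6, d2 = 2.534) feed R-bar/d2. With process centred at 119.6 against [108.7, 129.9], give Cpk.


R_bar = (2.483 + 1.475 + 2.715 + 1.632) / 4 = 2.07625
sigma = R_bar / d2 = 2.07625 / 2.534 = 0.81935675
Cp = (USL - LSL)/(6*sigma) = (129.9 - 108.7)/(6*0.81935675) = 4.3123
Cpu = (129.9 - 119.6)/(3*0.81935675) = 4.1903
Cpl = (119.6 - 108.7)/(3*0.81935675) = 4.4344
Cpk = min(Cpu, Cpl) = 4.1903

4.1903


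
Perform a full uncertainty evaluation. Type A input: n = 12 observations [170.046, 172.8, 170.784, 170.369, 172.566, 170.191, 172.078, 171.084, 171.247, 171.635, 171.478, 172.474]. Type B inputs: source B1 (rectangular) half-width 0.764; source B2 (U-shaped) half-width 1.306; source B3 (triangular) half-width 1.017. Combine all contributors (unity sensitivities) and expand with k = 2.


mean = (170.046 + 172.8 + 170.784 + 170.369 + 172.566 + 170.191 + 172.078 + 171.084 + 171.247 + 171.635 + 171.478 + 172.474) / 12 = 171.396
s = sqrt(sum((x - mean)^2)/(n-1)) = 0.94650131
u_A = s / sqrt(n) = 0.94650131 / sqrt(12) = 0.27323139
u_B1 = 0.764 / sqrt(3) = 0.44109561
u_B2 = 1.306 / sqrt(2) = 0.92348146
u_B3 = 1.017 / sqrt(6) = 0.41518851
uc = sqrt(0.27323139^2 + 0.44109561^2 + 0.92348146^2 + 0.41518851^2) = 1.1377259
U = k * uc = 2 * 1.1377259
U = 2.2755

2.2755


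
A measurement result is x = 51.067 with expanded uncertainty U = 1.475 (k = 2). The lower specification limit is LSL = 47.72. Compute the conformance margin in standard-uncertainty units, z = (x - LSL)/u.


u = U / k = 1.475 / 2 = 0.7375
margin = |LSL - x| = |47.72 - 51.067| = 3.347
z = margin / u = 3.347 / 0.7375
z = 4.5383

4.5383


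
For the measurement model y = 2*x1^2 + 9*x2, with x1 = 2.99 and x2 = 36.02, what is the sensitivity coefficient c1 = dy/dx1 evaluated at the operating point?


y = 2*x1^2 + 9*x2
dy/dx1 = 2*2*x1
Evaluate at x1 = 2.99: c1 = 4 * 2.99
c1 = 11.9600

11.9600


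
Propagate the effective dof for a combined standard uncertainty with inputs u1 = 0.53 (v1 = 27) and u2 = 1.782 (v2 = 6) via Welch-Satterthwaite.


uc = sqrt(u1^2 + u2^2) = sqrt(0.53^2 + 1.782^2) = 1.859146
v_eff = uc^4 / (u1^4/v1 + u2^4/v2)
= 1.859146^4 / (0.53^4/27 + 1.782^4/6)
= 11.946866 / 1.6835812
v_eff = 7.0961

7.0961


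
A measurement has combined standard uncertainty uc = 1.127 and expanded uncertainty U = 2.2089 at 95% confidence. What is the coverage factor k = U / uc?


k = U / uc
k = 2.2089 / 1.127
k = 1.96

1.96


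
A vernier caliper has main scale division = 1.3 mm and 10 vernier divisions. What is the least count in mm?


LC = MSD / n_div
= 1.3 / 10
= 0.1300

0.1300


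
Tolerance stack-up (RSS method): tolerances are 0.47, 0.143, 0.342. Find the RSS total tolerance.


RSS = sqrt(0.47^2 + 0.143^2 + 0.342^2)
= sqrt(0.358313)
= 0.5986

0.5986


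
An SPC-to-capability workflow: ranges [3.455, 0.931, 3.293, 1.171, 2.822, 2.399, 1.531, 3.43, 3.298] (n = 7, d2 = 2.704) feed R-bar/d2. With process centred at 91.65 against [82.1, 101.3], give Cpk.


R_bar = (3.455 + 0.931 + 3.293 + 1.171 + 2.822 + 2.399 + 1.531 + 3.43 + 3.298) / 9 = 2.4811111
sigma = R_bar / d2 = 2.4811111 / 2.704 = 0.91757067
Cp = (USL - LSL)/(6*sigma) = (101.3 - 82.1)/(6*0.91757067) = 3.4875
Cpu = (101.3 - 91.65)/(3*0.91757067) = 3.5056
Cpl = (91.65 - 82.1)/(3*0.91757067) = 3.4693
Cpk = min(Cpu, Cpl) = 3.4693

3.4693


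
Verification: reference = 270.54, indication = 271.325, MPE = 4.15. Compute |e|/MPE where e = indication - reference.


e = indication - reference = 271.325 - 270.54 = 0.7850
|e| = 0.7850
ratio = |e| / MPE = 0.7850 / 4.15
ratio = 0.1892

0.1892


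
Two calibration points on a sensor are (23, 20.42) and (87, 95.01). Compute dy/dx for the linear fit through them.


slope = (y2 - y1) / (x2 - x1)
= (95.01 - 20.42) / (87 - 23)
= 74.5900 / 64
= 1.1655

1.1655


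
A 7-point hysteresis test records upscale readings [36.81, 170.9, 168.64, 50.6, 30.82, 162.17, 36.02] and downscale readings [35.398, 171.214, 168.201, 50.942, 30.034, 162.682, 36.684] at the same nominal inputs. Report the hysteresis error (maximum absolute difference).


|36.81 - 35.398| = 1.4120
|170.9 - 171.214| = 0.3140
|168.64 - 168.201| = 0.4390
|50.6 - 50.942| = 0.3420
|30.82 - 30.034| = 0.7860
|162.17 - 162.682| = 0.5120
|36.02 - 36.684| = 0.6640
hysteresis = max(diffs) = 1.4120

1.4120


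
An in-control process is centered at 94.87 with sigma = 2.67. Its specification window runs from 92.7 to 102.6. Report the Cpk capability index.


Cpu = (USL - mean) / (3*sigma) = (102.6 - 94.87) / (3*2.67) = 0.9650
Cpl = (mean - LSL) / (3*sigma) = (94.87 - 92.7) / (3*2.67) = 0.2709
Cpk = min(Cpu, Cpl) = 0.2709

0.2709


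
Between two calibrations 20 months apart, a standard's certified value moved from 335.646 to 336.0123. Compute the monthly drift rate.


rate = (v2 - v1) / months
= (336.0123 - 335.646) / 20
= 0.3663 / 20
= 0.0183

0.0183


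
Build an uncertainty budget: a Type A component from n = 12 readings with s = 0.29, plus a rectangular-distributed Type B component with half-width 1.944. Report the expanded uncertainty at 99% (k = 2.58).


u_A = s / sqrt(n) = 0.29 / sqrt(12) = 0.083715789
u_B = half_width / sqrt(3) = 1.944 / sqrt(3) = 1.1223689
uc = sqrt(u_A^2 + u_B^2) = sqrt(0.083715789^2 + 1.1223689^2) = 1.1254867
U = k * uc = 2.58 * 1.1254867
U = 2.9038

2.9038


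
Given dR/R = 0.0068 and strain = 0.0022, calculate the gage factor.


GF = (dR/R) / epsilon
= 0.0068 / 0.0022
= 3.0909

3.0909


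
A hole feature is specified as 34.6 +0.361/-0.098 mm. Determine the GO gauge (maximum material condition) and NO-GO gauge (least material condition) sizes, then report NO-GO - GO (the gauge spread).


GO = nominal - lower_tol (smallest hole = maximum material condition)
GO = 34.6 - 0.098 = 34.502
NO-GO = nominal + upper_tol (largest hole = least material condition)
NO-GO = 34.6 + 0.361 = 34.961
spread = NO-GO - GO = 34.961 - 34.502 = 0.4590

0.4590


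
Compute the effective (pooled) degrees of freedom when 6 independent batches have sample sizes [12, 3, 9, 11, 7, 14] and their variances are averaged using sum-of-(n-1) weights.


nu = sum_i (n_i - 1)
nu = ((12 - 1) + (3 - 1) + (9 - 1) + (11 - 1) + (7 - 1) + (14 - 1))
nu = 11 + 2 + 8 + 10 + 6 + 13
nu = 50

50


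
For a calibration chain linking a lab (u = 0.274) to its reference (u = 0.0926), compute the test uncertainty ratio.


TUR = u_lab / u_ref
= 0.274 / 0.0926
= 2.9590

2.9590


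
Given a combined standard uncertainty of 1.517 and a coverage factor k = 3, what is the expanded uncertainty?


U = k * uc
U = 3 * 1.517
U = 4.5510

4.5510


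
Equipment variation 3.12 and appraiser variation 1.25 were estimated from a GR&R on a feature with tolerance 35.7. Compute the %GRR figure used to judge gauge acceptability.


GRR = sqrt(EV^2 + AV^2) = sqrt(3.12^2 + 1.25^2) = 3.3610861
%GRR = GRR / tol * 100 = 3.3610861 / 35.7 * 100
%GRR = 9.4148

9.4148


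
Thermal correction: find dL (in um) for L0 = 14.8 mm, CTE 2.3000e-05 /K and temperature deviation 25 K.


dL = L * alpha * dT
= 14.8 * 2.3000e-05 * 25
= 0.0085100 mm
dL_um = 0.0085100 * 1000 = 8.5100 um

8.5100


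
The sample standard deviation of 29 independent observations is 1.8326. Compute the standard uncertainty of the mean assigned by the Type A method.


u_A = s / sqrt(n)
u_A = 1.8326 / sqrt(29)
u_A = 1.8326 / 5.3851648
u_A = 0.3403

0.3403


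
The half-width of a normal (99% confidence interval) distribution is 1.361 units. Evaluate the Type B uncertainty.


u_B = half_width / 2.576
u_B = 1.361 / 2.576
u_B = 0.5283

0.5283


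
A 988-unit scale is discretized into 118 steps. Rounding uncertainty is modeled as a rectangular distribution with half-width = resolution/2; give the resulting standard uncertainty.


resolution = range / divisions
resolution = 988 / 118 = 8.3728814
u_res = resolution / (2*sqrt(3))
u_res = 8.3728814 / 3.4641016
u_res = 2.4170

2.4170


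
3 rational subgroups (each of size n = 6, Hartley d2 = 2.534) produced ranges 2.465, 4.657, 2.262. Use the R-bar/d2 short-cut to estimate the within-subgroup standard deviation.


R_bar = (2.465 + 4.657 + 2.262) / 3
R_bar = 9.384 / 3 = 3.128
sigma_hat = R_bar / d2 = 3.128 / 2.534 = 1.2344

1.2344


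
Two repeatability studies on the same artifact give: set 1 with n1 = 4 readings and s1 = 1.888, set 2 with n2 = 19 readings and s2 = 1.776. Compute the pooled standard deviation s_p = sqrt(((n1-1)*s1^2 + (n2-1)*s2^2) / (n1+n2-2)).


s_p = sqrt(((n1-1)*s1^2 + (n2-1)*s2^2) / (n1+n2-2))
numerator = (4-1)*1.888^2 + (19-1)*1.776^2 = 10.693632 + 56.775168 = 67.4688
denominator = 4 + 19 - 2 = 21
s_p^2 = 67.4688 / 21 = 3.2128
s_p = sqrt(3.2128) = 1.7924

1.7924


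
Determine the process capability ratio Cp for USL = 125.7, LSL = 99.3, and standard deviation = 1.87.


Cp = (USL - LSL) / (6 * sigma)
= (125.7 - 99.3) / (6 * 1.87)
= 26.4000 / 11.2200
= 2.3529

2.3529


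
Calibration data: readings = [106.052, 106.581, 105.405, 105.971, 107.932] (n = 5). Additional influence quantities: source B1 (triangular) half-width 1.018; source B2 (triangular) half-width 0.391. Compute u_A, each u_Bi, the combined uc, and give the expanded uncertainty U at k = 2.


mean = (106.052 + 106.581 + 105.405 + 105.971 + 107.932) / 5 = 106.3882
s = sqrt(sum((x - mean)^2)/(n-1)) = 0.95841781
u_A = s / sqrt(n) = 0.95841781 / sqrt(5) = 0.42861747
u_B1 = 1.018 / sqrt(6) = 0.41559676
u_B2 = 0.391 / sqrt(6) = 0.15962508
uc = sqrt(0.42861747^2 + 0.41559676^2 + 0.15962508^2) = 0.61799172
U = k * uc = 2 * 0.61799172
U = 1.2360

1.2360


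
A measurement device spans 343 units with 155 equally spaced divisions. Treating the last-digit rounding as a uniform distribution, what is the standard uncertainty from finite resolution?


resolution = range / divisions
resolution = 343 / 155 = 2.2129032
u_res = resolution / (2*sqrt(3))
u_res = 2.2129032 / 3.4641016
u_res = 0.6388

0.6388


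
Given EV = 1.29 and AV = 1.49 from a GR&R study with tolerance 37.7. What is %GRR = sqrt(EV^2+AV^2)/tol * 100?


GRR = sqrt(EV^2 + AV^2) = sqrt(1.29^2 + 1.49^2) = 1.9708374
%GRR = GRR / tol * 100 = 1.9708374 / 37.7 * 100
%GRR = 5.2277

5.2277


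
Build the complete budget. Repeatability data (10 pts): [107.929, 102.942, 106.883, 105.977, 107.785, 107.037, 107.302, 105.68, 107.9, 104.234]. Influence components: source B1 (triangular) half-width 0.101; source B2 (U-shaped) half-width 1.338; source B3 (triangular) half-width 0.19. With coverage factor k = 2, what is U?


mean = (107.929 + 102.942 + 106.883 + 105.977 + 107.785 + 107.037 + 107.302 + 105.68 + 107.9 + 104.234) / 10 = 106.3669
s = sqrt(sum((x - mean)^2)/(n-1)) = 1.676452
u_A = s / sqrt(n) = 1.676452 / sqrt(10) = 0.53014067
u_B1 = 0.101 / sqrt(6) = 0.041233077
u_B2 = 1.338 / sqrt(2) = 0.94610887
u_B3 = 0.19 / sqrt(6) = 0.077567175
uc = sqrt(0.53014067^2 + 0.041233077^2 + 0.94610887^2 + 0.077567175^2) = 1.0880662
U = k * uc = 2 * 1.0880662
U = 2.1761

2.1761


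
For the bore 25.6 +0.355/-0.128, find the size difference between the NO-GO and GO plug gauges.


GO = nominal - lower_tol (smallest hole = maximum material condition)
GO = 25.6 - 0.128 = 25.472
NO-GO = nominal + upper_tol (largest hole = least material condition)
NO-GO = 25.6 + 0.355 = 25.955
spread = NO-GO - GO = 25.955 - 25.472 = 0.4830

0.4830


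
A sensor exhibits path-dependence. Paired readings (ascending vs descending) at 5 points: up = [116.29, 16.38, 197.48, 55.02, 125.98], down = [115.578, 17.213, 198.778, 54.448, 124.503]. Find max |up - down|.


|116.29 - 115.578| = 0.7120
|16.38 - 17.213| = 0.8330
|197.48 - 198.778| = 1.2980
|55.02 - 54.448| = 0.5720
|125.98 - 124.503| = 1.4770
hysteresis = max(diffs) = 1.4770

1.4770


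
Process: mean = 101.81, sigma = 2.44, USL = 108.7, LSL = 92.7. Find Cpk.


Cpu = (USL - mean) / (3*sigma) = (108.7 - 101.81) / (3*2.44) = 0.9413
Cpl = (mean - LSL) / (3*sigma) = (101.81 - 92.7) / (3*2.44) = 1.2445
Cpk = min(Cpu, Cpl) = 0.9413

0.9413


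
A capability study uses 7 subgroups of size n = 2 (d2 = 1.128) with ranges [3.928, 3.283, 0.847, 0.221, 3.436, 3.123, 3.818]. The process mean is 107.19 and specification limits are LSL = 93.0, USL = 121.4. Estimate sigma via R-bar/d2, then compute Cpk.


R_bar = (3.928 + 3.283 + 0.847 + 0.221 + 3.436 + 3.123 + 3.818) / 7 = 2.6651429
sigma = R_bar / d2 = 2.6651429 / 1.128 = 2.3627153
Cp = (USL - LSL)/(6*sigma) = (121.4 - 93.0)/(6*2.3627153) = 2.0033
Cpu = (121.4 - 107.19)/(3*2.3627153) = 2.0048
Cpl = (107.19 - 93.0)/(3*2.3627153) = 2.0019
Cpk = min(Cpu, Cpl) = 2.0019

2.0019


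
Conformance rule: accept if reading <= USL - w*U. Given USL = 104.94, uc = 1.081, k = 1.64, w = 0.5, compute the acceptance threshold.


U = k * uc = 1.64 * 1.081 = 1.77284
guard band g = w * U = 0.5 * 1.77284 = 0.88642
AL = USL - g = 104.94 - 0.88642
AL = 104.0536

104.0536


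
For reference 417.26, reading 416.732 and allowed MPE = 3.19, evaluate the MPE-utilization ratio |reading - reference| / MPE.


e = indication - reference = 416.732 - 417.26 = -0.5280
|e| = 0.5280
ratio = |e| / MPE = 0.5280 / 3.19
ratio = 0.1655

0.1655


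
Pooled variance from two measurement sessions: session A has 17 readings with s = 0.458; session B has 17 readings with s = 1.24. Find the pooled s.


s_p = sqrt(((n1-1)*s1^2 + (n2-1)*s2^2) / (n1+n2-2))
numerator = (17-1)*0.458^2 + (17-1)*1.24^2 = 3.356224 + 24.6016 = 27.957824
denominator = 17 + 17 - 2 = 32
s_p^2 = 27.957824 / 32 = 0.873682
s_p = sqrt(0.873682) = 0.9347

0.9347


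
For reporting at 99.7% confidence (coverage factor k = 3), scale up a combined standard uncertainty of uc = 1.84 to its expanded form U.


U = k * uc
U = 3 * 1.84
U = 5.5200

5.5200


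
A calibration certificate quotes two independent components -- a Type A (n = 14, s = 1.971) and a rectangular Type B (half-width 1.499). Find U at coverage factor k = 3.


u_A = s / sqrt(n) = 1.971 / sqrt(14) = 0.52677191
u_B = half_width / sqrt(3) = 1.499 / sqrt(3) = 0.86544805
uc = sqrt(u_A^2 + u_B^2) = sqrt(0.52677191^2 + 0.86544805^2) = 1.0131579
U = k * uc = 3 * 1.0131579
U = 3.0395

3.0395


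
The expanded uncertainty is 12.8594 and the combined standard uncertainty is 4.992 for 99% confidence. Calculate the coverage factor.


k = U / uc
k = 12.8594 / 4.992
k = 2.576

2.576


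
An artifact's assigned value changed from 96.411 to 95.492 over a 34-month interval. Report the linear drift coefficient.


rate = (v2 - v1) / months
= (95.492 - 96.411) / 34
= -0.9190 / 34
= -0.0270

-0.0270


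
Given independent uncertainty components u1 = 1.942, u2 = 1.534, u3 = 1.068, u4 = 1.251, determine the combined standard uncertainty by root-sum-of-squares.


uc = sqrt(1.942^2 + 1.534^2 + 1.068^2 + 1.251^2)
uc = sqrt(8.830145)
uc = 2.9716

2.9716


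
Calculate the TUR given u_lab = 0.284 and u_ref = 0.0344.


TUR = u_lab / u_ref
= 0.284 / 0.0344
= 8.2558

8.2558


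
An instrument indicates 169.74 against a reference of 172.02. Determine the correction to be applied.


Correction = standard - reading
= 172.02 - 169.74
= 2.2800

2.2800


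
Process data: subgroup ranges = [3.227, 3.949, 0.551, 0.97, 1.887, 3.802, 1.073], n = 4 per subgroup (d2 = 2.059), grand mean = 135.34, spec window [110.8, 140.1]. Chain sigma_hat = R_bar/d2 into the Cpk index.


R_bar = (3.227 + 3.949 + 0.551 + 0.97 + 1.887 + 3.802 + 1.073) / 7 = 2.2084286
sigma = R_bar / d2 = 2.2084286 / 2.059 = 1.0725734
Cp = (USL - LSL)/(6*sigma) = (140.1 - 110.8)/(6*1.0725734) = 4.5529
Cpu = (140.1 - 135.34)/(3*1.0725734) = 1.4793
Cpl = (135.34 - 110.8)/(3*1.0725734) = 7.6265
Cpk = min(Cpu, Cpl) = 1.4793

1.4793


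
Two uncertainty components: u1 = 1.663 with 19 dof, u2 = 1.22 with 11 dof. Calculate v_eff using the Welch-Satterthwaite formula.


uc = sqrt(u1^2 + u2^2) = sqrt(1.663^2 + 1.22^2) = 2.0625152
v_eff = uc^4 / (u1^4/v1 + u2^4/v2)
= 2.0625152^4 / (1.663^4/19 + 1.22^4/11)
= 18.096252 / 0.60393994
v_eff = 29.9637

29.9637


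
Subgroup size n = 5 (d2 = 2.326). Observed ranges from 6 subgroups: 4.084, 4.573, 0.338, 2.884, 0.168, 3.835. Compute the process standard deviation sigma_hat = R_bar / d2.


R_bar = (4.084 + 4.573 + 0.338 + 2.884 + 0.168 + 3.835) / 6
R_bar = 15.882 / 6 = 2.647
sigma_hat = R_bar / d2 = 2.647 / 2.326 = 1.1380

1.1380


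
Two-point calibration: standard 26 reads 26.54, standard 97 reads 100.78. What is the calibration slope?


slope = (y2 - y1) / (x2 - x1)
= (100.78 - 26.54) / (97 - 26)
= 74.2400 / 71
= 1.0456

1.0456


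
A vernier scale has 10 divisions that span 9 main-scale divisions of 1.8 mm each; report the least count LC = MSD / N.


LC = MSD / n_div
= 1.8 / 10
= 0.1800

0.1800


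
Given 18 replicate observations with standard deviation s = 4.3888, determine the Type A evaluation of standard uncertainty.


u_A = s / sqrt(n)
u_A = 4.3888 / sqrt(18)
u_A = 4.3888 / 4.2426407
u_A = 1.0345

1.0345


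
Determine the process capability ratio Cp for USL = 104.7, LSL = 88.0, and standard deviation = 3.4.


Cp = (USL - LSL) / (6 * sigma)
= (104.7 - 88.0) / (6 * 3.4)
= 16.7000 / 20.4000
= 0.8186

0.8186


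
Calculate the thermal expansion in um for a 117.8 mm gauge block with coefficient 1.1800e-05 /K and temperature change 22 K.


dL = L * alpha * dT
= 117.8 * 1.1800e-05 * 22
= 0.0305809 mm
dL_um = 0.0305809 * 1000 = 30.5809 um

30.5809


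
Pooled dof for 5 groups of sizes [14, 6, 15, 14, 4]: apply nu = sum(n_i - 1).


nu = sum_i (n_i - 1)
nu = ((14 - 1) + (6 - 1) + (15 - 1) + (14 - 1) + (4 - 1))
nu = 13 + 5 + 14 + 13 + 3
nu = 48

48


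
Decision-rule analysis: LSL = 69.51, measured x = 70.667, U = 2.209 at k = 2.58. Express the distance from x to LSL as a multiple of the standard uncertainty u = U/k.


u = U / k = 2.209 / 2.58 = 0.85620155
margin = |LSL - x| = |69.51 - 70.667| = 1.157
z = margin / u = 1.157 / 0.85620155
z = 1.3513

1.3513


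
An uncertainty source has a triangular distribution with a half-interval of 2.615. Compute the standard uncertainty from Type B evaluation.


u_B = half_width / sqrt(6)
u_B = 2.615 / 2.4494897
u_B = 1.0676

1.0676


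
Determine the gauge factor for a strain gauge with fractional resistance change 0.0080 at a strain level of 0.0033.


GF = (dR/R) / epsilon
= 0.0080 / 0.0033
= 2.4242

2.4242


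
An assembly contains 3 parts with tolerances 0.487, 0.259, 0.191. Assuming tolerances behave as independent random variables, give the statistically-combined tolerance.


RSS = sqrt(0.487^2 + 0.259^2 + 0.191^2)
= sqrt(0.340731)
= 0.5837

0.5837


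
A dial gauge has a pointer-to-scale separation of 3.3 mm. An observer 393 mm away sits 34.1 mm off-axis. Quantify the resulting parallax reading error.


error = h * offset / d
= 3.3 * 34.1 / 393
= 0.2863

0.2863


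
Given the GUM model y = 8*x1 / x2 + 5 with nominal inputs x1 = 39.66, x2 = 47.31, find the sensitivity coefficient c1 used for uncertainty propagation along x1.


y = 8*x1 / x2 + 5
dy/dx1 = 8/x2
Evaluate at x2 = 47.31: c1 = 8 / 47.31
c1 = 0.1691

0.1691


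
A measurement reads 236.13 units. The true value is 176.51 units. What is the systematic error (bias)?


Systematic error = measured - true
= 236.13 - 176.51
= 59.6200

59.6200


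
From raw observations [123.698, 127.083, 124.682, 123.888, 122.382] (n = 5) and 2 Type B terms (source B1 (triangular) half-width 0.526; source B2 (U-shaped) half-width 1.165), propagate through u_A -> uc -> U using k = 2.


mean = (123.698 + 127.083 + 124.682 + 123.888 + 122.382) / 5 = 124.3466
s = sqrt(sum((x - mean)^2)/(n-1)) = 1.7386077
u_A = s / sqrt(n) = 1.7386077 / sqrt(5) = 0.777529
u_B1 = 0.526 / sqrt(6) = 0.2147386
u_B2 = 1.165 / sqrt(2) = 0.8237794
uc = sqrt(0.777529^2 + 0.2147386^2 + 0.8237794^2) = 1.1529425
U = k * uc = 2 * 1.1529425
U = 2.3059

2.3059


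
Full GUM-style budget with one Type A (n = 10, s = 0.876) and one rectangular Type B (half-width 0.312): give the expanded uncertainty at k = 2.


u_A = s / sqrt(n) = 0.876 / sqrt(10) = 0.27701552
u_B = half_width / sqrt(3) = 0.312 / sqrt(3) = 0.18013328
uc = sqrt(u_A^2 + u_B^2) = sqrt(0.27701552^2 + 0.18013328^2) = 0.33043244
U = k * uc = 2 * 0.33043244
U = 0.6609

0.6609


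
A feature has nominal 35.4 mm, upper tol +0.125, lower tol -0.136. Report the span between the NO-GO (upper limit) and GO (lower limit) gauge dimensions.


GO = nominal - lower_tol (smallest hole = maximum material condition)
GO = 35.4 - 0.136 = 35.264
NO-GO = nominal + upper_tol (largest hole = least material condition)
NO-GO = 35.4 + 0.125 = 35.525
spread = NO-GO - GO = 35.525 - 35.264 = 0.2610

0.2610


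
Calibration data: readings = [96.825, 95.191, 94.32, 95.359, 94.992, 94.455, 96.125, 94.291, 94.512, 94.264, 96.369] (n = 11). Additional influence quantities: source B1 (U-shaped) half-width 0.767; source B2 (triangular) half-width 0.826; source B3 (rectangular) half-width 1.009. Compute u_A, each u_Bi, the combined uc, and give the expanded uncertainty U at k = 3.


mean = (96.825 + 95.191 + 94.32 + 95.359 + 94.992 + 94.455 + 96.125 + 94.291 + 94.512 + 94.264 + 96.369) / 11 = 95.15481818
s = sqrt(sum((x - mean)^2)/(n-1)) = 0.91728554
u_A = s / sqrt(n) = 0.91728554 / sqrt(11) = 0.276572
u_B1 = 0.767 / sqrt(2) = 0.5423509
u_B2 = 0.826 / sqrt(6) = 0.33721309
u_B3 = 1.009 / sqrt(3) = 0.58254642
uc = sqrt(0.276572^2 + 0.5423509^2 + 0.33721309^2 + 0.58254642^2) = 0.90758447
U = k * uc = 3 * 0.90758447
U = 2.7228

2.7228


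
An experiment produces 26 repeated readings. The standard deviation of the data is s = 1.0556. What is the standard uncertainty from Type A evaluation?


u_A = s / sqrt(n)
u_A = 1.0556 / sqrt(26)
u_A = 1.0556 / 5.0990195
u_A = 0.2070

0.2070


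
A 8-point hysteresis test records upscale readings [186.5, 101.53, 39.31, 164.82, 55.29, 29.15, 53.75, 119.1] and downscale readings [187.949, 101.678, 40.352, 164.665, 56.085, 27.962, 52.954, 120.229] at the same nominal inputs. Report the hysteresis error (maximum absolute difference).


|186.5 - 187.949| = 1.4490
|101.53 - 101.678| = 0.1480
|39.31 - 40.352| = 1.0420
|164.82 - 164.665| = 0.1550
|55.29 - 56.085| = 0.7950
|29.15 - 27.962| = 1.1880
|53.75 - 52.954| = 0.7960
|119.1 - 120.229| = 1.1290
hysteresis = max(diffs) = 1.4490

1.4490


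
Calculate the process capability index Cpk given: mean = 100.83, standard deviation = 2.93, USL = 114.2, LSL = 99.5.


Cpu = (USL - mean) / (3*sigma) = (114.2 - 100.83) / (3*2.93) = 1.5210
Cpl = (mean - LSL) / (3*sigma) = (100.83 - 99.5) / (3*2.93) = 0.1513
Cpk = min(Cpu, Cpl) = 0.1513

0.1513


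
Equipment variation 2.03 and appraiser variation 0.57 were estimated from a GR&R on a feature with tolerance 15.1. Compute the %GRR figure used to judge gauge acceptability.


GRR = sqrt(EV^2 + AV^2) = sqrt(2.03^2 + 0.57^2) = 2.1085066
%GRR = GRR / tol * 100 = 2.1085066 / 15.1 * 100
%GRR = 13.9636

13.9636


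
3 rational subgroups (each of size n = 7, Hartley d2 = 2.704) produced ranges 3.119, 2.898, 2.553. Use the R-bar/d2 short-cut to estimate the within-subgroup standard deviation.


R_bar = (3.119 + 2.898 + 2.553) / 3
R_bar = 8.57 / 3 = 2.8566667
sigma_hat = R_bar / d2 = 2.8566667 / 2.704 = 1.0565

1.0565


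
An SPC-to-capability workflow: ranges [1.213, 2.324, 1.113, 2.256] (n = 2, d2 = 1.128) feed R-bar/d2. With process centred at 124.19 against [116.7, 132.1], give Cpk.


R_bar = (1.213 + 2.324 + 1.113 + 2.256) / 4 = 1.7265
sigma = R_bar / d2 = 1.7265 / 1.128 = 1.5305851
Cp = (USL - LSL)/(6*sigma) = (132.1 - 116.7)/(6*1.5305851) = 1.6769
Cpu = (132.1 - 124.19)/(3*1.5305851) = 1.7227
Cpl = (124.19 - 116.7)/(3*1.5305851) = 1.6312
Cpk = min(Cpu, Cpl) = 1.6312

1.6312


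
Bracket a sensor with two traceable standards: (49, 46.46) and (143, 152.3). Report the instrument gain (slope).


slope = (y2 - y1) / (x2 - x1)
= (152.3 - 46.46) / (143 - 49)
= 105.8400 / 94
= 1.1260

1.1260


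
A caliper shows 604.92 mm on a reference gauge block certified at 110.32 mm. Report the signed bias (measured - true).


Systematic error = measured - true
= 604.92 - 110.32
= 494.6000

494.6000


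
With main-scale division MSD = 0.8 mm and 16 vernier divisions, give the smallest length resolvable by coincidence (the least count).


LC = MSD / n_div
= 0.8 / 16
= 0.0500

0.0500


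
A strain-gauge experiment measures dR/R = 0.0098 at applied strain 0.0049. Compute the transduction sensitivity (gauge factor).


GF = (dR/R) / epsilon
= 0.0098 / 0.0049
= 2.0000

2.0000


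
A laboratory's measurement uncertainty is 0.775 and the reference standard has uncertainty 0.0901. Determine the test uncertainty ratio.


TUR = u_lab / u_ref
= 0.775 / 0.0901
= 8.6016

8.6016


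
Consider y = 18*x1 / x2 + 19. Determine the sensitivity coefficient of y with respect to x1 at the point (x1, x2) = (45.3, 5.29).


y = 18*x1 / x2 + 19
dy/dx1 = 18/x2
Evaluate at x2 = 5.29: c1 = 18 / 5.29
c1 = 3.4026

3.4026
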